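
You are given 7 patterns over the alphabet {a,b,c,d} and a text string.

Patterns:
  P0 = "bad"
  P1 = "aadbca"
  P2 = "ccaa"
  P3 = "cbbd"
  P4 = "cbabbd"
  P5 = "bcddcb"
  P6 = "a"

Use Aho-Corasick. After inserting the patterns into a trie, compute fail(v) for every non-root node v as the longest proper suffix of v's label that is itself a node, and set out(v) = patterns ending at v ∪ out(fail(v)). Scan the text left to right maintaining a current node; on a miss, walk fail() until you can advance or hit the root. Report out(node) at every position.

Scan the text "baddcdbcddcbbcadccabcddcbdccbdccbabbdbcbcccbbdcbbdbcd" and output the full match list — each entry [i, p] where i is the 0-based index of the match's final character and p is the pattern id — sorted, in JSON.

Construct AC machine:
Trie (insert patterns):
  0='ε' goto a→4 b→1 c→10
  1='b' goto a→2 c→21
  2='ba' goto d→3
  3='bad' goto ·  ←P0
  4='a' goto a→5  ←P6
  5='aa' goto d→6
  6='aad' goto b→7
  7='aadb' goto c→8
  8='aadbc' goto a→9
  9='aadbca' goto ·  ←P1
  10='c' goto b→14 c→11
  11='cc' goto a→12
  12='cca' goto a→13
  13='ccaa' goto ·  ←P2
  14='cb' goto a→17 b→15
  15='cbb' goto d→16
  16='cbbd' goto ·  ←P3
  17='cba' goto b→18
  18='cbab' goto b→19
  19='cbabb' goto d→20
  20='cbabbd' goto ·  ←P4
  21='bc' goto d→22
  22='bcd' goto d→23
  23='bcdd' goto c→24
  24='bcddc' goto b→25
  25='bcddcb' goto ·  ←P5

Failure links (BFS by depth):
  fail(1) 'b': from fail(0)=0 chase 'b': 0 ⇒ 0;  out=∅∪out(0)=∅
  fail(4) 'a': from fail(0)=0 chase 'a': 0 ⇒ 0;  out={6}∪out(0)={6}
  fail(10) 'c': from fail(0)=0 chase 'c': 0 ⇒ 0;  out=∅∪out(0)=∅
  fail(2) 'ba': from fail(1)=0 chase 'a': 0 ⇒ 4;  out=∅∪out(4)={6}
  fail(5) 'aa': from fail(4)=0 chase 'a': 0 ⇒ 4;  out=∅∪out(4)={6}
  fail(11) 'cc': from fail(10)=0 chase 'c': 0 ⇒ 10;  out=∅∪out(10)=∅
  fail(14) 'cb': from fail(10)=0 chase 'b': 0 ⇒ 1;  out=∅∪out(1)=∅
  fail(21) 'bc': from fail(1)=0 chase 'c': 0 ⇒ 10;  out=∅∪out(10)=∅
  fail(3) 'bad': from fail(2)=4 chase 'd': 4→0 ⇒ 0;  out={0}∪out(0)={0}
  fail(6) 'aad': from fail(5)=4 chase 'd': 4→0 ⇒ 0;  out=∅∪out(0)=∅
  fail(12) 'cca': from fail(11)=10 chase 'a': 10→0 ⇒ 4;  out=∅∪out(4)={6}
  fail(15) 'cbb': from fail(14)=1 chase 'b': 1→0 ⇒ 1;  out=∅∪out(1)=∅
  fail(17) 'cba': from fail(14)=1 chase 'a': 1 ⇒ 2;  out=∅∪out(2)={6}
  fail(22) 'bcd': from fail(21)=10 chase 'd': 10→0 ⇒ 0;  out=∅∪out(0)=∅
  fail(7) 'aadb': from fail(6)=0 chase 'b': 0 ⇒ 1;  out=∅∪out(1)=∅
  fail(13) 'ccaa': from fail(12)=4 chase 'a': 4 ⇒ 5;  out={2}∪out(5)={2,6}
  fail(16) 'cbbd': from fail(15)=1 chase 'd': 1→0 ⇒ 0;  out={3}∪out(0)={3}
  fail(18) 'cbab': from fail(17)=2 chase 'b': 2→4→0 ⇒ 1;  out=∅∪out(1)=∅
  fail(23) 'bcdd': from fail(22)=0 chase 'd': 0 ⇒ 0;  out=∅∪out(0)=∅
  fail(8) 'aadbc': from fail(7)=1 chase 'c': 1 ⇒ 21;  out=∅∪out(21)=∅
  fail(19) 'cbabb': from fail(18)=1 chase 'b': 1→0 ⇒ 1;  out=∅∪out(1)=∅
  fail(24) 'bcddc': from fail(23)=0 chase 'c': 0 ⇒ 10;  out=∅∪out(10)=∅
  fail(9) 'aadbca': from fail(8)=21 chase 'a': 21→10→0 ⇒ 4;  out={1}∪out(4)={1,6}
  fail(20) 'cbabbd': from fail(19)=1 chase 'd': 1→0 ⇒ 0;  out={4}∪out(0)={4}
  fail(25) 'bcddcb': from fail(24)=10 chase 'b': 10 ⇒ 14;  out={5}∪out(14)={5}

Scan:
i=0 'b': node 0→1
i=1 'a': node 1→2  ** P6@[1:1]
i=2 'd': node 2→3  ** P0@[0:2]
i=3 'd': node 3→0 ·f
i=4 'c': node 0→10
i=5 'd': node 10→0 ·f
i=6 'b': node 0→1
i=7 'c': node 1→21
i=8 'd': node 21→22
i=9 'd': node 22→23
i=10 'c': node 23→24
i=11 'b': node 24→25  ** P5@[6:11]
i=12 'b': node 25→15 ·f
i=13 'c': node 15→21 ·f
i=14 'a': node 21→4 ·f  ** P6@[14:14]
i=15 'd': node 4→0 ·f
i=16 'c': node 0→10
i=17 'c': node 10→11
i=18 'a': node 11→12  ** P6@[18:18]
i=19 'b': node 12→1 ·f
i=20 'c': node 1→21
i=21 'd': node 21→22
i=22 'd': node 22→23
i=23 'c': node 23→24
i=24 'b': node 24→25  ** P5@[19:24]
i=25 'd': node 25→0 ·f
i=26 'c': node 0→10
i=27 'c': node 10→11
i=28 'b': node 11→14 ·f
i=29 'd': node 14→0 ·f
i=30 'c': node 0→10
i=31 'c': node 10→11
i=32 'b': node 11→14 ·f
i=33 'a': node 14→17  ** P6@[33:33]
i=34 'b': node 17→18
i=35 'b': node 18→19
i=36 'd': node 19→20  ** P4@[31:36]
i=37 'b': node 20→1 ·f
i=38 'c': node 1→21
i=39 'b': node 21→14 ·f
i=40 'c': node 14→21 ·f
i=41 'c': node 21→11 ·f
i=42 'c': node 11→11 ·f
i=43 'b': node 11→14 ·f
i=44 'b': node 14→15
i=45 'd': node 15→16  ** P3@[42:45]
i=46 'c': node 16→10 ·f
i=47 'b': node 10→14
i=48 'b': node 14→15
i=49 'd': node 15→16  ** P3@[46:49]
i=50 'b': node 16→1 ·f
i=51 'c': node 1→21
i=52 'd': node 21→22

Matches: [[1,6],[2,0],[11,5],[14,6],[18,6],[24,5],[33,6],[36,4],[45,3],[49,3]]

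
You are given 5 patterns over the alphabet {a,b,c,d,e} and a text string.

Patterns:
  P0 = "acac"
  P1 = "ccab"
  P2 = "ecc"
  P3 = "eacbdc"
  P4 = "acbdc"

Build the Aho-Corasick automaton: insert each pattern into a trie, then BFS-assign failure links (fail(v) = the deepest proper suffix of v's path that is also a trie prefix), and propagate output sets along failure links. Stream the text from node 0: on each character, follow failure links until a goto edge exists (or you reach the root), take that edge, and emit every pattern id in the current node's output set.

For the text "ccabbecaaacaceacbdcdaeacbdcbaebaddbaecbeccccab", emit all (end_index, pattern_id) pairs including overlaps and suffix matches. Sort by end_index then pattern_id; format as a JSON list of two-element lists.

Construct AC machine:
Trie (insert patterns):
  0='ε' goto a→1 c→5 e→9
  1='a' goto c→2
  2='ac' goto a→3 b→17
  3='aca' goto c→4
  4='acac' goto ·  ←P0
  5='c' goto c→6
  6='cc' goto a→7
  7='cca' goto b→8
  8='ccab' goto ·  ←P1
  9='e' goto a→12 c→10
  10='ec' goto c→11
  11='ecc' goto ·  ←P2
  12='ea' goto c→13
  13='eac' goto b→14
  14='eacb' goto d→15
  15='eacbd' goto c→16
  16='eacbdc' goto ·  ←P3
  17='acb' goto d→18
  18='acbd' goto c→19
  19='acbdc' goto ·  ←P4

BFS fail/out derivation:
  n1('a'): parent n0 fail=0; on 'a' 0 → fail=0;  out ∅∪∅=∅
  n5('c'): parent n0 fail=0; on 'c' 0 → fail=0;  out ∅∪∅=∅
  n9('e'): parent n0 fail=0; on 'e' 0 → fail=0;  out ∅∪∅=∅
  n2('ac'): parent n1 fail=0; on 'c' 0 → fail=5;  out ∅∪∅=∅
  n6('cc'): parent n5 fail=0; on 'c' 0 → fail=5;  out ∅∪∅=∅
  n10('ec'): parent n9 fail=0; on 'c' 0 → fail=5;  out ∅∪∅=∅
  n12('ea'): parent n9 fail=0; on 'a' 0 → fail=1;  out ∅∪∅=∅
  n3('aca'): parent n2 fail=5; on 'a' 5→0 → fail=1;  out ∅∪∅=∅
  n7('cca'): parent n6 fail=5; on 'a' 5→0 → fail=1;  out ∅∪∅=∅
  n11('ecc'): parent n10 fail=5; on 'c' 5 → fail=6;  out {2}∪∅={2}
  n13('eac'): parent n12 fail=1; on 'c' 1 → fail=2;  out ∅∪∅=∅
  n17('acb'): parent n2 fail=5; on 'b' 5→0 → fail=0;  out ∅∪∅=∅
  n4('acac'): parent n3 fail=1; on 'c' 1 → fail=2;  out {0}∪∅={0}
  n8('ccab'): parent n7 fail=1; on 'b' 1→0 → fail=0;  out {1}∪∅={1}
  n14('eacb'): parent n13 fail=2; on 'b' 2 → fail=17;  out ∅∪∅=∅
  n18('acbd'): parent n17 fail=0; on 'd' 0 → fail=0;  out ∅∪∅=∅
  n15('eacbd'): parent n14 fail=17; on 'd' 17 → fail=18;  out ∅∪∅=∅
  n19('acbdc'): parent n18 fail=0; on 'c' 0 → fail=5;  out {4}∪∅={4}
  n16('eacbdc'): parent n15 fail=18; on 'c' 18 → fail=19;  out {3}∪{4}={3,4}

Scan:
pos 0 'c': at 5
pos 1 'c': at 6
pos 2 'a': at 7
pos 3 'b': at 8  → match P1@[0:3]
pos 4 'b': at 0 ·f
pos 5 'e': at 9
pos 6 'c': at 10
pos 7 'a': at 1 ·f
pos 8 'a': at 1 ·f
pos 9 'a': at 1 ·f
pos 10 'c': at 2
pos 11 'a': at 3
pos 12 'c': at 4  → match P0@[9:12]
pos 13 'e': at 9 ·f
pos 14 'a': at 12
pos 15 'c': at 13
pos 16 'b': at 14
pos 17 'd': at 15
pos 18 'c': at 16  → match P3@[13:18],P4@[14:18]
pos 19 'd': at 0 ·f
pos 20 'a': at 1
pos 21 'e': at 9 ·f
pos 22 'a': at 12
pos 23 'c': at 13
pos 24 'b': at 14
pos 25 'd': at 15
pos 26 'c': at 16  → match P3@[21:26],P4@[22:26]
pos 27 'b': at 0 ·f
pos 28 'a': at 1
pos 29 'e': at 9 ·f
pos 30 'b': at 0 ·f
pos 31 'a': at 1
pos 32 'd': at 0 ·f
pos 33 'd': at 0
pos 34 'b': at 0
pos 35 'a': at 1
pos 36 'e': at 9 ·f
pos 37 'c': at 10
pos 38 'b': at 0 ·f
pos 39 'e': at 9
pos 40 'c': at 10
pos 41 'c': at 11  → match P2@[39:41]
pos 42 'c': at 6 ·f
pos 43 'c': at 6 ·f
pos 44 'a': at 7
pos 45 'b': at 8  → match P1@[42:45]

Matches: [[3,1],[12,0],[18,3],[18,4],[26,3],[26,4],[41,2],[45,1]]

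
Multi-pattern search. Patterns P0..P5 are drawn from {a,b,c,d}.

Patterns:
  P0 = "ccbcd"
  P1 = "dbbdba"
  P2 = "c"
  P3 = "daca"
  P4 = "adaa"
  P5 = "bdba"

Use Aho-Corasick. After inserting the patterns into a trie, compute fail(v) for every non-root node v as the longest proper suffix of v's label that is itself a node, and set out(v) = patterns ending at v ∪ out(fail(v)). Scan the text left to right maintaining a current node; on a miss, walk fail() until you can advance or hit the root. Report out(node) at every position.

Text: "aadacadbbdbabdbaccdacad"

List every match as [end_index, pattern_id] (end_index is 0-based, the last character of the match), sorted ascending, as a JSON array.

Build:
Trie (insert patterns):
  0='ε' goto a→15 b→19 c→1 d→6
  1='c' goto c→2  [P2 ends]
  2='cc' goto b→3
  3='ccb' goto c→4
  4='ccbc' goto d→5
  5='ccbcd' goto ·  [P0 ends]
  6='d' goto a→12 b→7
  7='db' goto b→8
  8='dbb' goto d→9
  9='dbbd' goto b→10
  10='dbbdb' goto a→11
  11='dbbdba' goto ·  [P1 ends]
  12='da' goto c→13
  13='dac' goto a→14
  14='daca' goto ·  [P3 ends]
  15='a' goto d→16
  16='ad' goto a→17
  17='ada' goto a→18
  18='adaa' goto ·  [P4 ends]
  19='b' goto d→20
  20='bd' goto b→21
  21='bdb' goto a→22
  22='bdba' goto ·  [P5 ends]

BFS fail/out derivation:
  n1('c'): parent n0 fail=0; on 'c' 0 → fail=0;  out {2}∪∅={2}
  n6('d'): parent n0 fail=0; on 'd' 0 → fail=0;  out ∅∪∅=∅
  n15('a'): parent n0 fail=0; on 'a' 0 → fail=0;  out ∅∪∅=∅
  n19('b'): parent n0 fail=0; on 'b' 0 → fail=0;  out ∅∪∅=∅
  n2('cc'): parent n1 fail=0; on 'c' 0 → fail=1;  out ∅∪{2}={2}
  n7('db'): parent n6 fail=0; on 'b' 0 → fail=19;  out ∅∪∅=∅
  n12('da'): parent n6 fail=0; on 'a' 0 → fail=15;  out ∅∪∅=∅
  n16('ad'): parent n15 fail=0; on 'd' 0 → fail=6;  out ∅∪∅=∅
  n20('bd'): parent n19 fail=0; on 'd' 0 → fail=6;  out ∅∪∅=∅
  n3('ccb'): parent n2 fail=1; on 'b' 1→0 → fail=19;  out ∅∪∅=∅
  n8('dbb'): parent n7 fail=19; on 'b' 19→0 → fail=19;  out ∅∪∅=∅
  n13('dac'): parent n12 fail=15; on 'c' 15→0 → fail=1;  out ∅∪{2}={2}
  n17('ada'): parent n16 fail=6; on 'a' 6 → fail=12;  out ∅∪∅=∅
  n21('bdb'): parent n20 fail=6; on 'b' 6 → fail=7;  out ∅∪∅=∅
  n4('ccbc'): parent n3 fail=19; on 'c' 19→0 → fail=1;  out ∅∪{2}={2}
  n9('dbbd'): parent n8 fail=19; on 'd' 19 → fail=20;  out ∅∪∅=∅
  n14('daca'): parent n13 fail=1; on 'a' 1→0 → fail=15;  out {3}∪∅={3}
  n18('adaa'): parent n17 fail=12; on 'a' 12→15→0 → fail=15;  out {4}∪∅={4}
  n22('bdba'): parent n21 fail=7; on 'a' 7→19→0 → fail=15;  out {5}∪∅={5}
  n5('ccbcd'): parent n4 fail=1; on 'd' 1→0 → fail=6;  out {0}∪∅={0}
  n10('dbbdb'): parent n9 fail=20; on 'b' 20 → fail=21;  out ∅∪∅=∅
  n11('dbbdba'): parent n10 fail=21; on 'a' 21 → fail=22;  out {1}∪{5}={1,5}

Text stream:
i=0 'a': node 0→15
i=1 'a': node 15→15 (fail-walked)
i=2 'd': node 15→16
i=3 'a': node 16→17
i=4 'c': node 17→13 (fail-walked)  emit P2@[4:4]
i=5 'a': node 13→14  emit P3@[2:5]
i=6 'd': node 14→16 (fail-walked)
i=7 'b': node 16→7 (fail-walked)
i=8 'b': node 7→8
i=9 'd': node 8→9
i=10 'b': node 9→10
i=11 'a': node 10→11  emit P1@[6:11],P5@[8:11]
i=12 'b': node 11→19 (fail-walked)
i=13 'd': node 19→20
i=14 'b': node 20→21
i=15 'a': node 21→22  emit P5@[12:15]
i=16 'c': node 22→1 (fail-walked)  emit P2@[16:16]
i=17 'c': node 1→2  emit P2@[17:17]
i=18 'd': node 2→6 (fail-walked)
i=19 'a': node 6→12
i=20 'c': node 12→13  emit P2@[20:20]
i=21 'a': node 13→14  emit P3@[18:21]
i=22 'd': node 14→16 (fail-walked)

Matches: [[4,2],[5,3],[11,1],[11,5],[15,5],[16,2],[17,2],[20,2],[21,3]]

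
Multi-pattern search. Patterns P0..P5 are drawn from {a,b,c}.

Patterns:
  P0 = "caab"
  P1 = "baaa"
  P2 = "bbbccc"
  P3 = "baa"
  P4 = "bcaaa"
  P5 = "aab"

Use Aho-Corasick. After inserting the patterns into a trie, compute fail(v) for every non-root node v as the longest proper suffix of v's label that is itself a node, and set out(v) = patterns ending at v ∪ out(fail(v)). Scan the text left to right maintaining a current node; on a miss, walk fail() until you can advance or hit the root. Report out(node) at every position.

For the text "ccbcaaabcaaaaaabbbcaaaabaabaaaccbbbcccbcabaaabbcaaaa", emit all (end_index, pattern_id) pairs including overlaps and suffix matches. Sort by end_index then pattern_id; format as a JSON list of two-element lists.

Build automaton:
Trie (insert patterns):
  0='ε' goto a→18 b→5 c→1
  1='c' goto a→2
  2='ca' goto a→3
  3='caa' goto b→4
  4='caab' goto ·  ←P0
  5='b' goto a→6 b→9 c→14
  6='ba' goto a→7
  7='baa' goto a→8  ←P3
  8='baaa' goto ·  ←P1
  9='bb' goto b→10
  10='bbb' goto c→11
  11='bbbc' goto c→12
  12='bbbcc' goto c→13
  13='bbbccc' goto ·  ←P2
  14='bc' goto a→15
  15='bca' goto a→16
  16='bcaa' goto a→17
  17='bcaaa' goto ·  ←P4
  18='a' goto a→19
  19='aa' goto b→20
  20='aab' goto ·  ←P5

Failure links (BFS by depth):
  n1('c'): parent n0 fail=0; on 'c' 0 → fail=0;  out ∅∪∅=∅
  n5('b'): parent n0 fail=0; on 'b' 0 → fail=0;  out ∅∪∅=∅
  n18('a'): parent n0 fail=0; on 'a' 0 → fail=0;  out ∅∪∅=∅
  n2('ca'): parent n1 fail=0; on 'a' 0 → fail=18;  out ∅∪∅=∅
  n6('ba'): parent n5 fail=0; on 'a' 0 → fail=18;  out ∅∪∅=∅
  n9('bb'): parent n5 fail=0; on 'b' 0 → fail=5;  out ∅∪∅=∅
  n14('bc'): parent n5 fail=0; on 'c' 0 → fail=1;  out ∅∪∅=∅
  n19('aa'): parent n18 fail=0; on 'a' 0 → fail=18;  out ∅∪∅=∅
  n3('caa'): parent n2 fail=18; on 'a' 18 → fail=19;  out ∅∪∅=∅
  n7('baa'): parent n6 fail=18; on 'a' 18 → fail=19;  out {3}∪∅={3}
  n10('bbb'): parent n9 fail=5; on 'b' 5 → fail=9;  out ∅∪∅=∅
  n15('bca'): parent n14 fail=1; on 'a' 1 → fail=2;  out ∅∪∅=∅
  n20('aab'): parent n19 fail=18; on 'b' 18→0 → fail=5;  out {5}∪∅={5}
  n4('caab'): parent n3 fail=19; on 'b' 19 → fail=20;  out {0}∪{5}={0,5}
  n8('baaa'): parent n7 fail=19; on 'a' 19→18 → fail=19;  out {1}∪∅={1}
  n11('bbbc'): parent n10 fail=9; on 'c' 9→5 → fail=14;  out ∅∪∅=∅
  n16('bcaa'): parent n15 fail=2; on 'a' 2 → fail=3;  out ∅∪∅=∅
  n12('bbbcc'): parent n11 fail=14; on 'c' 14→1→0 → fail=1;  out ∅∪∅=∅
  n17('bcaaa'): parent n16 fail=3; on 'a' 3→19→18 → fail=19;  out {4}∪∅={4}
  n13('bbbccc'): parent n12 fail=1; on 'c' 1→0 → fail=1;  out {2}∪∅={2}

Run:
[0] read 'c'  n0⇒n1
[1] read 'c'  n1⇒n1 (fail-walked)
[2] read 'b'  n1⇒n5 (fail-walked)
[3] read 'c'  n5⇒n14
[4] read 'a'  n14⇒n15
[5] read 'a'  n15⇒n16
[6] read 'a'  n16⇒n17  emit P4@[2:6]
[7] read 'b'  n17⇒n20 (fail-walked)  emit P5@[5:7]
[8] read 'c'  n20⇒n14 (fail-walked)
[9] read 'a'  n14⇒n15
[10] read 'a'  n15⇒n16
[11] read 'a'  n16⇒n17  emit P4@[7:11]
[12] read 'a'  n17⇒n19 (fail-walked)
[13] read 'a'  n19⇒n19 (fail-walked)
[14] read 'a'  n19⇒n19 (fail-walked)
[15] read 'b'  n19⇒n20  emit P5@[13:15]
[16] read 'b'  n20⇒n9 (fail-walked)
[17] read 'b'  n9⇒n10
[18] read 'c'  n10⇒n11
[19] read 'a'  n11⇒n15 (fail-walked)
[20] read 'a'  n15⇒n16
[21] read 'a'  n16⇒n17  emit P4@[17:21]
[22] read 'a'  n17⇒n19 (fail-walked)
[23] read 'b'  n19⇒n20  emit P5@[21:23]
[24] read 'a'  n20⇒n6 (fail-walked)
[25] read 'a'  n6⇒n7  emit P3@[23:25]
[26] read 'b'  n7⇒n20 (fail-walked)  emit P5@[24:26]
[27] read 'a'  n20⇒n6 (fail-walked)
[28] read 'a'  n6⇒n7  emit P3@[26:28]
[29] read 'a'  n7⇒n8  emit P1@[26:29]
[30] read 'c'  n8⇒n1 (fail-walked)
[31] read 'c'  n1⇒n1 (fail-walked)
[32] read 'b'  n1⇒n5 (fail-walked)
[33] read 'b'  n5⇒n9
[34] read 'b'  n9⇒n10
[35] read 'c'  n10⇒n11
[36] read 'c'  n11⇒n12
[37] read 'c'  n12⇒n13  emit P2@[32:37]
[38] read 'b'  n13⇒n5 (fail-walked)
[39] read 'c'  n5⇒n14
[40] read 'a'  n14⇒n15
[41] read 'b'  n15⇒n5 (fail-walked)
[42] read 'a'  n5⇒n6
[43] read 'a'  n6⇒n7  emit P3@[41:43]
[44] read 'a'  n7⇒n8  emit P1@[41:44]
[45] read 'b'  n8⇒n20 (fail-walked)  emit P5@[43:45]
[46] read 'b'  n20⇒n9 (fail-walked)
[47] read 'c'  n9⇒n14 (fail-walked)
[48] read 'a'  n14⇒n15
[49] read 'a'  n15⇒n16
[50] read 'a'  n16⇒n17  emit P4@[46:50]
[51] read 'a'  n17⇒n19 (fail-walked)

Matches: [[6,4],[7,5],[11,4],[15,5],[21,4],[23,5],[25,3],[26,5],[28,3],[29,1],[37,2],[43,3],[44,1],[45,5],[50,4]]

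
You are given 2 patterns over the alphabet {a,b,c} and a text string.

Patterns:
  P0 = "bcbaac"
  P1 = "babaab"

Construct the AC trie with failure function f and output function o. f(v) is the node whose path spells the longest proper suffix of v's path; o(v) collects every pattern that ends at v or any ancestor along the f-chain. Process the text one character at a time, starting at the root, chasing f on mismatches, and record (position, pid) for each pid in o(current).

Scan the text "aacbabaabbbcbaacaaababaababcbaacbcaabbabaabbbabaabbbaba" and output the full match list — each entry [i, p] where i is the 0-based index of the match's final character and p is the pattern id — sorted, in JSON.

Build:
Trie (insert patterns):
  n0 'ε': b→1
  n1 'b': a→7 c→2
  n2 'bc': b→3
  n3 'bcb': a→4
  n4 'bcba': a→5
  n5 'bcbaa': c→6
  n6 'bcbaac': ·  [P0 ends]
  n7 'ba': b→8
  n8 'bab': a→9
  n9 'baba': a→10
  n10 'babaa': b→11
  n11 'babaab': ·  [P1 ends]

Failure links (BFS by depth):
  n1('b'): parent n0 fail=0; on 'b' 0 → fail=0;  out ∅∪∅=∅
  n2('bc'): parent n1 fail=0; on 'c' 0 → fail=0;  out ∅∪∅=∅
  n7('ba'): parent n1 fail=0; on 'a' 0 → fail=0;  out ∅∪∅=∅
  n3('bcb'): parent n2 fail=0; on 'b' 0 → fail=1;  out ∅∪∅=∅
  n8('bab'): parent n7 fail=0; on 'b' 0 → fail=1;  out ∅∪∅=∅
  n4('bcba'): parent n3 fail=1; on 'a' 1 → fail=7;  out ∅∪∅=∅
  n9('baba'): parent n8 fail=1; on 'a' 1 → fail=7;  out ∅∪∅=∅
  n5('bcbaa'): parent n4 fail=7; on 'a' 7→0 → fail=0;  out ∅∪∅=∅
  n10('babaa'): parent n9 fail=7; on 'a' 7→0 → fail=0;  out ∅∪∅=∅
  n6('bcbaac'): parent n5 fail=0; on 'c' 0 → fail=0;  out {0}∪∅={0}
  n11('babaab'): parent n10 fail=0; on 'b' 0 → fail=1;  out {1}∪∅={1}

Scan:
pos 0 'a': at 0
pos 1 'a': at 0
pos 2 'c': at 0
pos 3 'b': at 1
pos 4 'a': at 7
pos 5 'b': at 8
pos 6 'a': at 9
pos 7 'a': at 10
pos 8 'b': at 11  → match P1@[3:8]
pos 9 'b': at 1 (fail-walked)
pos 10 'b': at 1 (fail-walked)
pos 11 'c': at 2
pos 12 'b': at 3
pos 13 'a': at 4
pos 14 'a': at 5
pos 15 'c': at 6  → match P0@[10:15]
pos 16 'a': at 0 (fail-walked)
pos 17 'a': at 0
pos 18 'a': at 0
pos 19 'b': at 1
pos 20 'a': at 7
pos 21 'b': at 8
pos 22 'a': at 9
pos 23 'a': at 10
pos 24 'b': at 11  → match P1@[19:24]
pos 25 'a': at 7 (fail-walked)
pos 26 'b': at 8
pos 27 'c': at 2 (fail-walked)
pos 28 'b': at 3
pos 29 'a': at 4
pos 30 'a': at 5
pos 31 'c': at 6  → match P0@[26:31]
pos 32 'b': at 1 (fail-walked)
pos 33 'c': at 2
pos 34 'a': at 0 (fail-walked)
pos 35 'a': at 0
pos 36 'b': at 1
pos 37 'b': at 1 (fail-walked)
pos 38 'a': at 7
pos 39 'b': at 8
pos 40 'a': at 9
pos 41 'a': at 10
pos 42 'b': at 11  → match P1@[37:42]
pos 43 'b': at 1 (fail-walked)
pos 44 'b': at 1 (fail-walked)
pos 45 'a': at 7
pos 46 'b': at 8
pos 47 'a': at 9
pos 48 'a': at 10
pos 49 'b': at 11  → match P1@[44:49]
pos 50 'b': at 1 (fail-walked)
pos 51 'b': at 1 (fail-walked)
pos 52 'a': at 7
pos 53 'b': at 8
pos 54 'a': at 9

All matches (sorted): [[8,1],[15,0],[24,1],[31,0],[42,1],[49,1]]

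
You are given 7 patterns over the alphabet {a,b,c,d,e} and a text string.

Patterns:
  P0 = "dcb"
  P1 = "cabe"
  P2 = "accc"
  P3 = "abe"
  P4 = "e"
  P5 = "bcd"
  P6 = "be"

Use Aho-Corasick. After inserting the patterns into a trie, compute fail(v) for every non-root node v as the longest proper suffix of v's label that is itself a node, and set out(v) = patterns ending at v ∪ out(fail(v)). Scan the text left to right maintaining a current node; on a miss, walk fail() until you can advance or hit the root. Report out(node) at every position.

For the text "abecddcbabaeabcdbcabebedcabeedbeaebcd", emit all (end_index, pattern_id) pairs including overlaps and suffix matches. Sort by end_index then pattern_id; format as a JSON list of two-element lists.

Construct AC machine:
Trie (insert patterns):
  n0 'ε': a→8 b→15 c→4 d→1 e→14
  n1 'd': c→2
  n2 'dc': b→3
  n3 'dcb': ·  ←P0
  n4 'c': a→5
  n5 'ca': b→6
  n6 'cab': e→7
  n7 'cabe': ·  ←P1
  n8 'a': b→12 c→9
  n9 'ac': c→10
  n10 'acc': c→11
  n11 'accc': ·  ←P2
  n12 'ab': e→13
  n13 'abe': ·  ←P3
  n14 'e': ·  ←P4
  n15 'b': c→16 e→18
  n16 'bc': d→17
  n17 'bcd': ·  ←P5
  n18 'be': ·  ←P6

BFS fail/out derivation:
  n1('d'): parent n0 fail=0; on 'd' 0 → fail=0;  out ∅∪∅=∅
  n4('c'): parent n0 fail=0; on 'c' 0 → fail=0;  out ∅∪∅=∅
  n8('a'): parent n0 fail=0; on 'a' 0 → fail=0;  out ∅∪∅=∅
  n14('e'): parent n0 fail=0; on 'e' 0 → fail=0;  out {4}∪∅={4}
  n15('b'): parent n0 fail=0; on 'b' 0 → fail=0;  out ∅∪∅=∅
  n2('dc'): parent n1 fail=0; on 'c' 0 → fail=4;  out ∅∪∅=∅
  n5('ca'): parent n4 fail=0; on 'a' 0 → fail=8;  out ∅∪∅=∅
  n9('ac'): parent n8 fail=0; on 'c' 0 → fail=4;  out ∅∪∅=∅
  n12('ab'): parent n8 fail=0; on 'b' 0 → fail=15;  out ∅∪∅=∅
  n16('bc'): parent n15 fail=0; on 'c' 0 → fail=4;  out ∅∪∅=∅
  n18('be'): parent n15 fail=0; on 'e' 0 → fail=14;  out {6}∪{4}={4,6}
  n3('dcb'): parent n2 fail=4; on 'b' 4→0 → fail=15;  out {0}∪∅={0}
  n6('cab'): parent n5 fail=8; on 'b' 8 → fail=12;  out ∅∪∅=∅
  n10('acc'): parent n9 fail=4; on 'c' 4→0 → fail=4;  out ∅∪∅=∅
  n13('abe'): parent n12 fail=15; on 'e' 15 → fail=18;  out {3}∪{4,6}={3,4,6}
  n17('bcd'): parent n16 fail=4; on 'd' 4→0 → fail=1;  out {5}∪∅={5}
  n7('cabe'): parent n6 fail=12; on 'e' 12 → fail=13;  out {1}∪{3,4,6}={1,3,4,6}
  n11('accc'): parent n10 fail=4; on 'c' 4→0 → fail=4;  out {2}∪∅={2}

Text stream:
pos 0 'a': at 8
pos 1 'b': at 12
pos 2 'e': at 13  emit P3@[0:2],P4@[2:2],P6@[1:2]
pos 3 'c': at 4 (fail-walked)
pos 4 'd': at 1 (fail-walked)
pos 5 'd': at 1 (fail-walked)
pos 6 'c': at 2
pos 7 'b': at 3  emit P0@[5:7]
pos 8 'a': at 8 (fail-walked)
pos 9 'b': at 12
pos 10 'a': at 8 (fail-walked)
pos 11 'e': at 14 (fail-walked)  emit P4@[11:11]
pos 12 'a': at 8 (fail-walked)
pos 13 'b': at 12
pos 14 'c': at 16 (fail-walked)
pos 15 'd': at 17  emit P5@[13:15]
pos 16 'b': at 15 (fail-walked)
pos 17 'c': at 16
pos 18 'a': at 5 (fail-walked)
pos 19 'b': at 6
pos 20 'e': at 7  emit P1@[17:20],P3@[18:20],P4@[20:20],P6@[19:20]
pos 21 'b': at 15 (fail-walked)
pos 22 'e': at 18  emit P4@[22:22],P6@[21:22]
pos 23 'd': at 1 (fail-walked)
pos 24 'c': at 2
pos 25 'a': at 5 (fail-walked)
pos 26 'b': at 6
pos 27 'e': at 7  emit P1@[24:27],P3@[25:27],P4@[27:27],P6@[26:27]
pos 28 'e': at 14 (fail-walked)  emit P4@[28:28]
pos 29 'd': at 1 (fail-walked)
pos 30 'b': at 15 (fail-walked)
pos 31 'e': at 18  emit P4@[31:31],P6@[30:31]
pos 32 'a': at 8 (fail-walked)
pos 33 'e': at 14 (fail-walked)  emit P4@[33:33]
pos 34 'b': at 15 (fail-walked)
pos 35 'c': at 16
pos 36 'd': at 17  emit P5@[34:36]

Matches: [[2,3],[2,4],[2,6],[7,0],[11,4],[15,5],[20,1],[20,3],[20,4],[20,6],[22,4],[22,6],[27,1],[27,3],[27,4],[27,6],[28,4],[31,4],[31,6],[33,4],[36,5]]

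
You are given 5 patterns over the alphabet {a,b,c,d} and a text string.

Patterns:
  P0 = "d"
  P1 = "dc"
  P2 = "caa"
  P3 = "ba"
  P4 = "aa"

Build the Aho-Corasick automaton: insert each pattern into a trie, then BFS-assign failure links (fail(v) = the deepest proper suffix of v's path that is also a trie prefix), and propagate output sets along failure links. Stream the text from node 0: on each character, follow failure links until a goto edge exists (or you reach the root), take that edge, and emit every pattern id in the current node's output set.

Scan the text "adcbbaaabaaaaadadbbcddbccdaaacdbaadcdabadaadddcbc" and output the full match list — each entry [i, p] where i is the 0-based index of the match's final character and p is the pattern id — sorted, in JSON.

Build automaton:
Trie (insert patterns):
  0='ε' goto a→8 b→6 c→3 d→1
  1='d' goto c→2  ←P0
  2='dc' goto ·  ←P1
  3='c' goto a→4
  4='ca' goto a→5
  5='caa' goto ·  ←P2
  6='b' goto a→7
  7='ba' goto ·  ←P3
  8='a' goto a→9
  9='aa' goto ·  ←P4

Failure links (BFS by depth):
  n1('d'): parent n0 fail=0; on 'd' 0 → fail=0;  out {0}∪∅={0}
  n3('c'): parent n0 fail=0; on 'c' 0 → fail=0;  out ∅∪∅=∅
  n6('b'): parent n0 fail=0; on 'b' 0 → fail=0;  out ∅∪∅=∅
  n8('a'): parent n0 fail=0; on 'a' 0 → fail=0;  out ∅∪∅=∅
  n2('dc'): parent n1 fail=0; on 'c' 0 → fail=3;  out {1}∪∅={1}
  n4('ca'): parent n3 fail=0; on 'a' 0 → fail=8;  out ∅∪∅=∅
  n7('ba'): parent n6 fail=0; on 'a' 0 → fail=8;  out {3}∪∅={3}
  n9('aa'): parent n8 fail=0; on 'a' 0 → fail=8;  out {4}∪∅={4}
  n5('caa'): parent n4 fail=8; on 'a' 8 → fail=9;  out {2}∪{4}={2,4}

Run:
[0] read 'a'  n0⇒n8
[1] read 'd'  n8⇒n1 (fail-walked)  emit P0@[1:1]
[2] read 'c'  n1⇒n2  emit P1@[1:2]
[3] read 'b'  n2⇒n6 (fail-walked)
[4] read 'b'  n6⇒n6 (fail-walked)
[5] read 'a'  n6⇒n7  emit P3@[4:5]
[6] read 'a'  n7⇒n9 (fail-walked)  emit P4@[5:6]
[7] read 'a'  n9⇒n9 (fail-walked)  emit P4@[6:7]
[8] read 'b'  n9⇒n6 (fail-walked)
[9] read 'a'  n6⇒n7  emit P3@[8:9]
[10] read 'a'  n7⇒n9 (fail-walked)  emit P4@[9:10]
[11] read 'a'  n9⇒n9 (fail-walked)  emit P4@[10:11]
[12] read 'a'  n9⇒n9 (fail-walked)  emit P4@[11:12]
[13] read 'a'  n9⇒n9 (fail-walked)  emit P4@[12:13]
[14] read 'd'  n9⇒n1 (fail-walked)  emit P0@[14:14]
[15] read 'a'  n1⇒n8 (fail-walked)
[16] read 'd'  n8⇒n1 (fail-walked)  emit P0@[16:16]
[17] read 'b'  n1⇒n6 (fail-walked)
[18] read 'b'  n6⇒n6 (fail-walked)
[19] read 'c'  n6⇒n3 (fail-walked)
[20] read 'd'  n3⇒n1 (fail-walked)  emit P0@[20:20]
[21] read 'd'  n1⇒n1 (fail-walked)  emit P0@[21:21]
[22] read 'b'  n1⇒n6 (fail-walked)
[23] read 'c'  n6⇒n3 (fail-walked)
[24] read 'c'  n3⇒n3 (fail-walked)
[25] read 'd'  n3⇒n1 (fail-walked)  emit P0@[25:25]
[26] read 'a'  n1⇒n8 (fail-walked)
[27] read 'a'  n8⇒n9  emit P4@[26:27]
[28] read 'a'  n9⇒n9 (fail-walked)  emit P4@[27:28]
[29] read 'c'  n9⇒n3 (fail-walked)
[30] read 'd'  n3⇒n1 (fail-walked)  emit P0@[30:30]
[31] read 'b'  n1⇒n6 (fail-walked)
[32] read 'a'  n6⇒n7  emit P3@[31:32]
[33] read 'a'  n7⇒n9 (fail-walked)  emit P4@[32:33]
[34] read 'd'  n9⇒n1 (fail-walked)  emit P0@[34:34]
[35] read 'c'  n1⇒n2  emit P1@[34:35]
[36] read 'd'  n2⇒n1 (fail-walked)  emit P0@[36:36]
[37] read 'a'  n1⇒n8 (fail-walked)
[38] read 'b'  n8⇒n6 (fail-walked)
[39] read 'a'  n6⇒n7  emit P3@[38:39]
[40] read 'd'  n7⇒n1 (fail-walked)  emit P0@[40:40]
[41] read 'a'  n1⇒n8 (fail-walked)
[42] read 'a'  n8⇒n9  emit P4@[41:42]
[43] read 'd'  n9⇒n1 (fail-walked)  emit P0@[43:43]
[44] read 'd'  n1⇒n1 (fail-walked)  emit P0@[44:44]
[45] read 'd'  n1⇒n1 (fail-walked)  emit P0@[45:45]
[46] read 'c'  n1⇒n2  emit P1@[45:46]
[47] read 'b'  n2⇒n6 (fail-walked)
[48] read 'c'  n6⇒n3 (fail-walked)

Result: [[1,0],[2,1],[5,3],[6,4],[7,4],[9,3],[10,4],[11,4],[12,4],[13,4],[14,0],[16,0],[20,0],[21,0],[25,0],[27,4],[28,4],[30,0],[32,3],[33,4],[34,0],[35,1],[36,0],[39,3],[40,0],[42,4],[43,0],[44,0],[45,0],[46,1]]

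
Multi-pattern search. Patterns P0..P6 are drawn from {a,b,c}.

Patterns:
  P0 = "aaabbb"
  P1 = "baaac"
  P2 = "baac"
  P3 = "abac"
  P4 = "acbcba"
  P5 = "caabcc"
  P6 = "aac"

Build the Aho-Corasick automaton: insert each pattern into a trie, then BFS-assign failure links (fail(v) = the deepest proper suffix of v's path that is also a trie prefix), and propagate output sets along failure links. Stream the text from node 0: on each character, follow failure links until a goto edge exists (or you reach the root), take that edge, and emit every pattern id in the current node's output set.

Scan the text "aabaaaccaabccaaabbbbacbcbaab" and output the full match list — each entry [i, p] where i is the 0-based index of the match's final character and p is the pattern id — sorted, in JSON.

Build:
Trie nodes:
  n0 'ε': a→1 b→7 c→21
  n1 'a': a→2 b→13 c→16
  n2 'aa': a→3 c→27
  n3 'aaa': b→4
  n4 'aaab': b→5
  n5 'aaabb': b→6
  n6 'aaabbb': ·  [P0 ends]
  n7 'b': a→8
  n8 'ba': a→9
  n9 'baa': a→10 c→12
  n10 'baaa': c→11
  n11 'baaac': ·  [P1 ends]
  n12 'baac': ·  [P2 ends]
  n13 'ab': a→14
  n14 'aba': c→15
  n15 'abac': ·  [P3 ends]
  n16 'ac': b→17
  n17 'acb': c→18
  n18 'acbc': b→19
  n19 'acbcb': a→20
  n20 'acbcba': ·  [P4 ends]
  n21 'c': a→22
  n22 'ca': a→23
  n23 'caa': b→24
  n24 'caab': c→25
  n25 'caabc': c→26
  n26 'caabcc': ·  [P5 ends]
  n27 'aac': ·  [P6 ends]

Failure links (BFS by depth):
  fail(1) 'a': from fail(0)=0 chase 'a': 0 ⇒ 0;  out=∅∪out(0)=∅
  fail(7) 'b': from fail(0)=0 chase 'b': 0 ⇒ 0;  out=∅∪out(0)=∅
  fail(21) 'c': from fail(0)=0 chase 'c': 0 ⇒ 0;  out=∅∪out(0)=∅
  fail(2) 'aa': from fail(1)=0 chase 'a': 0 ⇒ 1;  out=∅∪out(1)=∅
  fail(8) 'ba': from fail(7)=0 chase 'a': 0 ⇒ 1;  out=∅∪out(1)=∅
  fail(13) 'ab': from fail(1)=0 chase 'b': 0 ⇒ 7;  out=∅∪out(7)=∅
  fail(16) 'ac': from fail(1)=0 chase 'c': 0 ⇒ 21;  out=∅∪out(21)=∅
  fail(22) 'ca': from fail(21)=0 chase 'a': 0 ⇒ 1;  out=∅∪out(1)=∅
  fail(3) 'aaa': from fail(2)=1 chase 'a': 1 ⇒ 2;  out=∅∪out(2)=∅
  fail(9) 'baa': from fail(8)=1 chase 'a': 1 ⇒ 2;  out=∅∪out(2)=∅
  fail(14) 'aba': from fail(13)=7 chase 'a': 7 ⇒ 8;  out=∅∪out(8)=∅
  fail(17) 'acb': from fail(16)=21 chase 'b': 21→0 ⇒ 7;  out=∅∪out(7)=∅
  fail(23) 'caa': from fail(22)=1 chase 'a': 1 ⇒ 2;  out=∅∪out(2)=∅
  fail(27) 'aac': from fail(2)=1 chase 'c': 1 ⇒ 16;  out={6}∪out(16)={6}
  fail(4) 'aaab': from fail(3)=2 chase 'b': 2→1 ⇒ 13;  out=∅∪out(13)=∅
  fail(10) 'baaa': from fail(9)=2 chase 'a': 2 ⇒ 3;  out=∅∪out(3)=∅
  fail(12) 'baac': from fail(9)=2 chase 'c': 2 ⇒ 27;  out={2}∪out(27)={2,6}
  fail(15) 'abac': from fail(14)=8 chase 'c': 8→1 ⇒ 16;  out={3}∪out(16)={3}
  fail(18) 'acbc': from fail(17)=7 chase 'c': 7→0 ⇒ 21;  out=∅∪out(21)=∅
  fail(24) 'caab': from fail(23)=2 chase 'b': 2→1 ⇒ 13;  out=∅∪out(13)=∅
  fail(5) 'aaabb': from fail(4)=13 chase 'b': 13→7→0 ⇒ 7;  out=∅∪out(7)=∅
  fail(11) 'baaac': from fail(10)=3 chase 'c': 3→2 ⇒ 27;  out={1}∪out(27)={1,6}
  fail(19) 'acbcb': from fail(18)=21 chase 'b': 21→0 ⇒ 7;  out=∅∪out(7)=∅
  fail(25) 'caabc': from fail(24)=13 chase 'c': 13→7→0 ⇒ 21;  out=∅∪out(21)=∅
  fail(6) 'aaabbb': from fail(5)=7 chase 'b': 7→0 ⇒ 7;  out={0}∪out(7)={0}
  fail(20) 'acbcba': from fail(19)=7 chase 'a': 7 ⇒ 8;  out={4}∪out(8)={4}
  fail(26) 'caabcc': from fail(25)=21 chase 'c': 21→0 ⇒ 21;  out={5}∪out(21)={5}

Text stream:
[0] read 'a'  n0⇒n1
[1] read 'a'  n1⇒n2
[2] read 'b'  n2⇒n13 (via fail)
[3] read 'a'  n13⇒n14
[4] read 'a'  n14⇒n9 (via fail)
[5] read 'a'  n9⇒n10
[6] read 'c'  n10⇒n11  ** P1@[2:6],P6@[4:6]
[7] read 'c'  n11⇒n21 (via fail)
[8] read 'a'  n21⇒n22
[9] read 'a'  n22⇒n23
[10] read 'b'  n23⇒n24
[11] read 'c'  n24⇒n25
[12] read 'c'  n25⇒n26  ** P5@[7:12]
[13] read 'a'  n26⇒n22 (via fail)
[14] read 'a'  n22⇒n23
[15] read 'a'  n23⇒n3 (via fail)
[16] read 'b'  n3⇒n4
[17] read 'b'  n4⇒n5
[18] read 'b'  n5⇒n6  ** P0@[13:18]
[19] read 'b'  n6⇒n7 (via fail)
[20] read 'a'  n7⇒n8
[21] read 'c'  n8⇒n16 (via fail)
[22] read 'b'  n16⇒n17
[23] read 'c'  n17⇒n18
[24] read 'b'  n18⇒n19
[25] read 'a'  n19⇒n20  ** P4@[20:25]
[26] read 'a'  n20⇒n9 (via fail)
[27] read 'b'  n9⇒n13 (via fail)

All matches (sorted): [[6,1],[6,6],[12,5],[18,0],[25,4]]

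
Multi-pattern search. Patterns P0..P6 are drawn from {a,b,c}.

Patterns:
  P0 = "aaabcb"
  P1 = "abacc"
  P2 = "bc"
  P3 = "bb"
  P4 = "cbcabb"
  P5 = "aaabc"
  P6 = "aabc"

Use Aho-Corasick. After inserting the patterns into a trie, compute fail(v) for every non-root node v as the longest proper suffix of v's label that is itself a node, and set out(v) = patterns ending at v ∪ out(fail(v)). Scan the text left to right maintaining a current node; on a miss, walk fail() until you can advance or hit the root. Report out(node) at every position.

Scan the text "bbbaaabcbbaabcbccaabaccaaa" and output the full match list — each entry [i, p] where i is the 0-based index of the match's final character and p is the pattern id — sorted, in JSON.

Build:
Trie nodes:
  n0 'ε': a→1 b→11 c→14
  n1 'a': a→2 b→7
  n2 'aa': a→3 b→20
  n3 'aaa': b→4
  n4 'aaab': c→5
  n5 'aaabc': b→6  [P5 ends]
  n6 'aaabcb': ·  [P0 ends]
  n7 'ab': a→8
  n8 'aba': c→9
  n9 'abac': c→10
  n10 'abacc': ·  [P1 ends]
  n11 'b': b→13 c→12
  n12 'bc': ·  [P2 ends]
  n13 'bb': ·  [P3 ends]
  n14 'c': b→15
  n15 'cb': c→16
  n16 'cbc': a→17
  n17 'cbca': b→18
  n18 'cbcab': b→19
  n19 'cbcabb': ·  [P4 ends]
  n20 'aab': c→21
  n21 'aabc': ·  [P6 ends]

Failure links (BFS by depth):
  n1('a'): parent n0 fail=0; on 'a' 0 → fail=0;  out ∅∪∅=∅
  n11('b'): parent n0 fail=0; on 'b' 0 → fail=0;  out ∅∪∅=∅
  n14('c'): parent n0 fail=0; on 'c' 0 → fail=0;  out ∅∪∅=∅
  n2('aa'): parent n1 fail=0; on 'a' 0 → fail=1;  out ∅∪∅=∅
  n7('ab'): parent n1 fail=0; on 'b' 0 → fail=11;  out ∅∪∅=∅
  n12('bc'): parent n11 fail=0; on 'c' 0 → fail=14;  out {2}∪∅={2}
  n13('bb'): parent n11 fail=0; on 'b' 0 → fail=11;  out {3}∪∅={3}
  n15('cb'): parent n14 fail=0; on 'b' 0 → fail=11;  out ∅∪∅=∅
  n3('aaa'): parent n2 fail=1; on 'a' 1 → fail=2;  out ∅∪∅=∅
  n8('aba'): parent n7 fail=11; on 'a' 11→0 → fail=1;  out ∅∪∅=∅
  n16('cbc'): parent n15 fail=11; on 'c' 11 → fail=12;  out ∅∪{2}={2}
  n20('aab'): parent n2 fail=1; on 'b' 1 → fail=7;  out ∅∪∅=∅
  n4('aaab'): parent n3 fail=2; on 'b' 2 → fail=20;  out ∅∪∅=∅
  n9('abac'): parent n8 fail=1; on 'c' 1→0 → fail=14;  out ∅∪∅=∅
  n17('cbca'): parent n16 fail=12; on 'a' 12→14→0 → fail=1;  out ∅∪∅=∅
  n21('aabc'): parent n20 fail=7; on 'c' 7→11 → fail=12;  out {6}∪{2}={2,6}
  n5('aaabc'): parent n4 fail=20; on 'c' 20 → fail=21;  out {5}∪{2,6}={2,5,6}
  n10('abacc'): parent n9 fail=14; on 'c' 14→0 → fail=14;  out {1}∪∅={1}
  n18('cbcab'): parent n17 fail=1; on 'b' 1 → fail=7;  out ∅∪∅=∅
  n6('aaabcb'): parent n5 fail=21; on 'b' 21→12→14 → fail=15;  out {0}∪∅={0}
  n19('cbcabb'): parent n18 fail=7; on 'b' 7→11 → fail=13;  out {4}∪{3}={3,4}

Text stream:
pos 0 'b': at 11
pos 1 'b': at 13  ** P3@[0:1]
pos 2 'b': at 13 (via fail)  ** P3@[1:2]
pos 3 'a': at 1 (via fail)
pos 4 'a': at 2
pos 5 'a': at 3
pos 6 'b': at 4
pos 7 'c': at 5  ** P2@[6:7],P5@[3:7],P6@[4:7]
pos 8 'b': at 6  ** P0@[3:8]
pos 9 'b': at 13 (via fail)  ** P3@[8:9]
pos 10 'a': at 1 (via fail)
pos 11 'a': at 2
pos 12 'b': at 20
pos 13 'c': at 21  ** P2@[12:13],P6@[10:13]
pos 14 'b': at 15 (via fail)
pos 15 'c': at 16  ** P2@[14:15]
pos 16 'c': at 14 (via fail)
pos 17 'a': at 1 (via fail)
pos 18 'a': at 2
pos 19 'b': at 20
pos 20 'a': at 8 (via fail)
pos 21 'c': at 9
pos 22 'c': at 10  ** P1@[18:22]
pos 23 'a': at 1 (via fail)
pos 24 'a': at 2
pos 25 'a': at 3

All matches (sorted): [[1,3],[2,3],[7,2],[7,5],[7,6],[8,0],[9,3],[13,2],[13,6],[15,2],[22,1]]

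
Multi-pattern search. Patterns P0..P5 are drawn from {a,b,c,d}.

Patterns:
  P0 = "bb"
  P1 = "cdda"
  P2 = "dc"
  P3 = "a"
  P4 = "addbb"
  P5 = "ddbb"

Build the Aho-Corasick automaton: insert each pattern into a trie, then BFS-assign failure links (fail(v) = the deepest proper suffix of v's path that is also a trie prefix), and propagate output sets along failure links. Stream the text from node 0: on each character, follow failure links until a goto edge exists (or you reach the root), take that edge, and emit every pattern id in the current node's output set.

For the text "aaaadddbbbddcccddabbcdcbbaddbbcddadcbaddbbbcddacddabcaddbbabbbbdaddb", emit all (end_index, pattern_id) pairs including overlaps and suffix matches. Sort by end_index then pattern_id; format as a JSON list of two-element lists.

Build:
Trie (insert patterns):
  n0 'ε': a→9 b→1 c→3 d→7
  n1 'b': b→2
  n2 'bb': ·  ←P0
  n3 'c': d→4
  n4 'cd': d→5
  n5 'cdd': a→6
  n6 'cdda': ·  ←P1
  n7 'd': c→8 d→14
  n8 'dc': ·  ←P2
  n9 'a': d→10  ←P3
  n10 'ad': d→11
  n11 'add': b→12
  n12 'addb': b→13
  n13 'addbb': ·  ←P4
  n14 'dd': b→15
  n15 'ddb': b→16
  n16 'ddbb': ·  ←P5

Failure links (BFS by depth):
  fail(1) 'b': from fail(0)=0 chase 'b': 0 ⇒ 0;  out=∅∪out(0)=∅
  fail(3) 'c': from fail(0)=0 chase 'c': 0 ⇒ 0;  out=∅∪out(0)=∅
  fail(7) 'd': from fail(0)=0 chase 'd': 0 ⇒ 0;  out=∅∪out(0)=∅
  fail(9) 'a': from fail(0)=0 chase 'a': 0 ⇒ 0;  out={3}∪out(0)={3}
  fail(2) 'bb': from fail(1)=0 chase 'b': 0 ⇒ 1;  out={0}∪out(1)={0}
  fail(4) 'cd': from fail(3)=0 chase 'd': 0 ⇒ 7;  out=∅∪out(7)=∅
  fail(8) 'dc': from fail(7)=0 chase 'c': 0 ⇒ 3;  out={2}∪out(3)={2}
  fail(10) 'ad': from fail(9)=0 chase 'd': 0 ⇒ 7;  out=∅∪out(7)=∅
  fail(14) 'dd': from fail(7)=0 chase 'd': 0 ⇒ 7;  out=∅∪out(7)=∅
  fail(5) 'cdd': from fail(4)=7 chase 'd': 7 ⇒ 14;  out=∅∪out(14)=∅
  fail(11) 'add': from fail(10)=7 chase 'd': 7 ⇒ 14;  out=∅∪out(14)=∅
  fail(15) 'ddb': from fail(14)=7 chase 'b': 7→0 ⇒ 1;  out=∅∪out(1)=∅
  fail(6) 'cdda': from fail(5)=14 chase 'a': 14→7→0 ⇒ 9;  out={1}∪out(9)={1,3}
  fail(12) 'addb': from fail(11)=14 chase 'b': 14 ⇒ 15;  out=∅∪out(15)=∅
  fail(16) 'ddbb': from fail(15)=1 chase 'b': 1 ⇒ 2;  out={5}∪out(2)={0,5}
  fail(13) 'addbb': from fail(12)=15 chase 'b': 15 ⇒ 16;  out={4}∪out(16)={0,4,5}

Text stream:
pos 0 'a': at 9  emit P3@[0:0]
pos 1 'a': at 9 ·f  emit P3@[1:1]
pos 2 'a': at 9 ·f  emit P3@[2:2]
pos 3 'a': at 9 ·f  emit P3@[3:3]
pos 4 'd': at 10
pos 5 'd': at 11
pos 6 'd': at 14 ·f
pos 7 'b': at 15
pos 8 'b': at 16  emit P0@[7:8],P5@[5:8]
pos 9 'b': at 2 ·f  emit P0@[8:9]
pos 10 'd': at 7 ·f
pos 11 'd': at 14
pos 12 'c': at 8 ·f  emit P2@[11:12]
pos 13 'c': at 3 ·f
pos 14 'c': at 3 ·f
pos 15 'd': at 4
pos 16 'd': at 5
pos 17 'a': at 6  emit P1@[14:17],P3@[17:17]
pos 18 'b': at 1 ·f
pos 19 'b': at 2  emit P0@[18:19]
pos 20 'c': at 3 ·f
pos 21 'd': at 4
pos 22 'c': at 8 ·f  emit P2@[21:22]
pos 23 'b': at 1 ·f
pos 24 'b': at 2  emit P0@[23:24]
pos 25 'a': at 9 ·f  emit P3@[25:25]
pos 26 'd': at 10
pos 27 'd': at 11
pos 28 'b': at 12
pos 29 'b': at 13  emit P0@[28:29],P4@[25:29],P5@[26:29]
pos 30 'c': at 3 ·f
pos 31 'd': at 4
pos 32 'd': at 5
pos 33 'a': at 6  emit P1@[30:33],P3@[33:33]
pos 34 'd': at 10 ·f
pos 35 'c': at 8 ·f  emit P2@[34:35]
pos 36 'b': at 1 ·f
pos 37 'a': at 9 ·f  emit P3@[37:37]
pos 38 'd': at 10
pos 39 'd': at 11
pos 40 'b': at 12
pos 41 'b': at 13  emit P0@[40:41],P4@[37:41],P5@[38:41]
pos 42 'b': at 2 ·f  emit P0@[41:42]
pos 43 'c': at 3 ·f
pos 44 'd': at 4
pos 45 'd': at 5
pos 46 'a': at 6  emit P1@[43:46],P3@[46:46]
pos 47 'c': at 3 ·f
pos 48 'd': at 4
pos 49 'd': at 5
pos 50 'a': at 6  emit P1@[47:50],P3@[50:50]
pos 51 'b': at 1 ·f
pos 52 'c': at 3 ·f
pos 53 'a': at 9 ·f  emit P3@[53:53]
pos 54 'd': at 10
pos 55 'd': at 11
pos 56 'b': at 12
pos 57 'b': at 13  emit P0@[56:57],P4@[53:57],P5@[54:57]
pos 58 'a': at 9 ·f  emit P3@[58:58]
pos 59 'b': at 1 ·f
pos 60 'b': at 2  emit P0@[59:60]
pos 61 'b': at 2 ·f  emit P0@[60:61]
pos 62 'b': at 2 ·f  emit P0@[61:62]
pos 63 'd': at 7 ·f
pos 64 'a': at 9 ·f  emit P3@[64:64]
pos 65 'd': at 10
pos 66 'd': at 11
pos 67 'b': at 12

All matches (sorted): [[0,3],[1,3],[2,3],[3,3],[8,0],[8,5],[9,0],[12,2],[17,1],[17,3],[19,0],[22,2],[24,0],[25,3],[29,0],[29,4],[29,5],[33,1],[33,3],[35,2],[37,3],[41,0],[41,4],[41,5],[42,0],[46,1],[46,3],[50,1],[50,3],[53,3],[57,0],[57,4],[57,5],[58,3],[60,0],[61,0],[62,0],[64,3]]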